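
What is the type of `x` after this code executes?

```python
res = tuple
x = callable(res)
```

callable() returns bool

bool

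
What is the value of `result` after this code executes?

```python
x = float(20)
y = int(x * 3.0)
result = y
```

x = 20.0; y = 60; result = 60

60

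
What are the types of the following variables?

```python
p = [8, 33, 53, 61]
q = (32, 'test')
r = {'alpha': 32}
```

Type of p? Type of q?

p is assigned a list literal (square brackets); q is assigned a tuple (parenthesized, comma-separated values)

list, tuple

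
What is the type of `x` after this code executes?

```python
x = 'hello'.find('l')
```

str.find() returns int index

int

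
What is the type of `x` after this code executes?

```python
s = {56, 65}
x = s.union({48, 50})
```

set.union() returns a new set

set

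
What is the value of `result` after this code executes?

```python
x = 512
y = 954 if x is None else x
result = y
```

x = 512; y = 512; result = 512

512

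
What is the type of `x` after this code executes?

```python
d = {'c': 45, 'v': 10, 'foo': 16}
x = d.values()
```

.values() returns dict_values view

dict_values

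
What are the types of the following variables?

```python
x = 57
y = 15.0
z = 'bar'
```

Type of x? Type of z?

x is assigned a bare integer (no decimal point), so it is an int; z is assigned a quoted string literal, so it is a str

int, str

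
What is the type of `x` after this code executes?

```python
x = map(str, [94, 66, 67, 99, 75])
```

map() returns a map object

map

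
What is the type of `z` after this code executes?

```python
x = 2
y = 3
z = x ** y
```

positive int ** positive int = int

int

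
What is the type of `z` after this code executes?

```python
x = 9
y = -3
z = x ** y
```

int ** negative = float

float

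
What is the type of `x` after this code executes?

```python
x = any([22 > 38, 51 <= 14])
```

any() returns bool

bool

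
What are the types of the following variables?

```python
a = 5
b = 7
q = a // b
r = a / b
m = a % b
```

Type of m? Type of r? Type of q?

% of ints returns int; / returns float; // returns int

int, float, int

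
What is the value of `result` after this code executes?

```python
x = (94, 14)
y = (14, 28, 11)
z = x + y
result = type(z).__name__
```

x is tuple; y is tuple; z is tuple; result = 'tuple'

'tuple'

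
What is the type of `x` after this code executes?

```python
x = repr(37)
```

repr() returns str

str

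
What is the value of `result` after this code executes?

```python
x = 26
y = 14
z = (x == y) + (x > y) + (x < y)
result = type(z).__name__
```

x is int; y is int; z is int; result = 'int'

'int'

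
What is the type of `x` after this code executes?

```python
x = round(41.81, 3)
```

round() with decimal places returns float

float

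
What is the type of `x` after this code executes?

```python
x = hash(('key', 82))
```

hash() returns int

int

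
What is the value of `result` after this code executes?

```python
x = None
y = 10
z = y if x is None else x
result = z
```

x = None; y = 10; z = 10; result = 10

10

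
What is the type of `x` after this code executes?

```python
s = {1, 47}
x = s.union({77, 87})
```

set.union() returns a new set

set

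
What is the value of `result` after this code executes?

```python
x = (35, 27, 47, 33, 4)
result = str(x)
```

x = (35, 27, 47, 33, 4); result = '(35, 27, 47, 33, 4)'

'(35, 27, 47, 33, 4)'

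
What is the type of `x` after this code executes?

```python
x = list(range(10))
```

list(range()) returns list

list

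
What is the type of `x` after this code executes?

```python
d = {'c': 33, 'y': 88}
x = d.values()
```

.values() returns dict_values view

dict_values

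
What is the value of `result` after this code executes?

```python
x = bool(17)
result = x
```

x = True; result = True

True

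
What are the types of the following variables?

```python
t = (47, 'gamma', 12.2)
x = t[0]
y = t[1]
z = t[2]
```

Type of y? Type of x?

tuple[1] is str; tuple[0] is int

str, int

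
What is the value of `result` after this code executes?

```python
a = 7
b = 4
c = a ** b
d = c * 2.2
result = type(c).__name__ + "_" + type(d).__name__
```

a is int; b is int; c is int; d is float; result = 'int_float'

'int_float'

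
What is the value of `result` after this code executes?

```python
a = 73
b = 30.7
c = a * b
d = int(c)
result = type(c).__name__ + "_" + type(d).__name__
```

a is int; b is float; c is float; d is int; result = 'float_int'

'float_int'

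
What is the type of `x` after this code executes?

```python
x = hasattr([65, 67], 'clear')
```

hasattr() returns bool

bool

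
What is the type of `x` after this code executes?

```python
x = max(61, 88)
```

max() of ints returns int

int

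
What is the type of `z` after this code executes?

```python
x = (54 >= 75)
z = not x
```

'not' returns bool

bool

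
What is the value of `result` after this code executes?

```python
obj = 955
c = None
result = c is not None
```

obj = 955; c = None; result = False

False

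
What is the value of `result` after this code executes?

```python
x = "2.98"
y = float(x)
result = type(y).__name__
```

x is str; y is float; result = 'float'

'float'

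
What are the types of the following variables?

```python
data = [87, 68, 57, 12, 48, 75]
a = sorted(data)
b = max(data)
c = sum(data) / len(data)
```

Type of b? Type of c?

max of ints returns int; int / int = float

int, float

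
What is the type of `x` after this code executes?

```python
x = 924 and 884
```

'and' with truthy values returns last operand (int)

int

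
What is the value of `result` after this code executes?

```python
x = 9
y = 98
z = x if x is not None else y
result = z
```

x = 9; y = 98; z = 9; result = 9

9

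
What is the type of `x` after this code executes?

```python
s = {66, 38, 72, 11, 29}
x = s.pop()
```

Popping from set[int] returns int

int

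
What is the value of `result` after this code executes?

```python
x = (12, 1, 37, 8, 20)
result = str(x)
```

x = (12, 1, 37, 8, 20); result = '(12, 1, 37, 8, 20)'

'(12, 1, 37, 8, 20)'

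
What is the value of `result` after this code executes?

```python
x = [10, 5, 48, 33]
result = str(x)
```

x = [10, 5, 48, 33]; result = '[10, 5, 48, 33]'

'[10, 5, 48, 33]'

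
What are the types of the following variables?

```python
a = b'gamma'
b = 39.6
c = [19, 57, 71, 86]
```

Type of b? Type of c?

b is assigned a number with a decimal point, so it is a float; c is assigned a list literal (square brackets)

float, list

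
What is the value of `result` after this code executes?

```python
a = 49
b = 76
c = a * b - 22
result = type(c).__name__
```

a is int; b is int; c is int; result = 'int'

'int'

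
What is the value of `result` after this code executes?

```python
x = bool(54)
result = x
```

x = True; result = True

True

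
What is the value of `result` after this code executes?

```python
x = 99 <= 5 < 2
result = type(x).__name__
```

x is bool; result = 'bool'

'bool'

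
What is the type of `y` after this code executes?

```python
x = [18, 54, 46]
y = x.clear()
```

list.clear() returns None

NoneType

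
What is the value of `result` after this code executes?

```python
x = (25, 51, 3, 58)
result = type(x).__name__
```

x is tuple; result = 'tuple'

'tuple'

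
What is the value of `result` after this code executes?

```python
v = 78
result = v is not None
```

v = 78; result = True

True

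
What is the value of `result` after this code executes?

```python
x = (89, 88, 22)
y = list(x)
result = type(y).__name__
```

x is tuple; y is list; result = 'list'

'list'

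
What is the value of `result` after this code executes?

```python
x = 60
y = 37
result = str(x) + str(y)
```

x = 60; y = 37; result = '6037'

'6037'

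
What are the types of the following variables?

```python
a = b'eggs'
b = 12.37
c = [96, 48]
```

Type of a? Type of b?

a is assigned a bytes literal (b'...' prefix); b is assigned a number with a decimal point, so it is a float

bytes, float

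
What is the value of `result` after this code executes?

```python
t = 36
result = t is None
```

t = 36; result = False

False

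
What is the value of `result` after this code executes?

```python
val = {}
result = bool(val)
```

val = {}; result = False

False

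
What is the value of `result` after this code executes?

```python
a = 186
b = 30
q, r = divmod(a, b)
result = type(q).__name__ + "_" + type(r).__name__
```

a is int; b is int; q is int; r is int; result = 'int_int'

'int_int'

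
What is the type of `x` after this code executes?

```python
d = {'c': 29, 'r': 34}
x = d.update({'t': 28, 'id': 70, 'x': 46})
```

dict.update() returns None

NoneType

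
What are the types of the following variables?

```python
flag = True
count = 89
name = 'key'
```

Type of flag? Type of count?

flag is assigned the constant True, which has type bool; count is assigned a bare integer (no decimal point), so it is an int

bool, int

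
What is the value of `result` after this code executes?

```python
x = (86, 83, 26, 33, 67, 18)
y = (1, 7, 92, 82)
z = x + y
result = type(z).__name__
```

x is tuple; y is tuple; z is tuple; result = 'tuple'

'tuple'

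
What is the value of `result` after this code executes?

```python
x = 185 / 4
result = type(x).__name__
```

x is float; result = 'float'

'float'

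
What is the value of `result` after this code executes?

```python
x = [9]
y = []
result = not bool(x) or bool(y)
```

x = [9]; y = []; result = False

False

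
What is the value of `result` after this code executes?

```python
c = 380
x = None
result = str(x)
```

c = 380; x = None; result = 'None'

'None'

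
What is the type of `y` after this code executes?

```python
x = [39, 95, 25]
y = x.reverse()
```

list.reverse() returns None

NoneType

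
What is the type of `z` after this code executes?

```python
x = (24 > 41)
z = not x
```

'not' returns bool

bool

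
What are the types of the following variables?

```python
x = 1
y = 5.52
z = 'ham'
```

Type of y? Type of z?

y is assigned a number with a decimal point, so it is a float; z is assigned a quoted string literal, so it is a str

float, str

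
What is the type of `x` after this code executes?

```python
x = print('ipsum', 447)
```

print() returns None

NoneType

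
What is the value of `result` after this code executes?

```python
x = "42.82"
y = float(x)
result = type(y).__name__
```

x is str; y is float; result = 'float'

'float'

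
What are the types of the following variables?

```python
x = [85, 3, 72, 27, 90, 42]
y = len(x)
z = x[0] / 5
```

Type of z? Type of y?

int / int = float; len() returns int

float, int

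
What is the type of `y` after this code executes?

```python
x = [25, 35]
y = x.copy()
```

list.copy() returns list

list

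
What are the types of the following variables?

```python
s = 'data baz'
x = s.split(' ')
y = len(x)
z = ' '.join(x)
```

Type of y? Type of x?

len() returns int; str.split() returns list

int, list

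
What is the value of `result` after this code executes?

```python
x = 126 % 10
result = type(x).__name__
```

x is int; result = 'int'

'int'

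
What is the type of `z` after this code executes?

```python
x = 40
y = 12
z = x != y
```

Comparison returns bool

bool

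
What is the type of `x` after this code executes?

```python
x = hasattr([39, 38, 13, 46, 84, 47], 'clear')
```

hasattr() returns bool

bool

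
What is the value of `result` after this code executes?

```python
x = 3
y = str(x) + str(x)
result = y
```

x = 3; y = '33'; result = '33'

'33'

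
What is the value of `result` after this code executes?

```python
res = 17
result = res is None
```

res = 17; result = False

False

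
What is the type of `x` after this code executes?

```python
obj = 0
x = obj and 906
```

'and' returns first falsy value (0 is int)

int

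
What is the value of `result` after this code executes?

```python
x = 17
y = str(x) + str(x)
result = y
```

x = 17; y = '1717'; result = '1717'

'1717'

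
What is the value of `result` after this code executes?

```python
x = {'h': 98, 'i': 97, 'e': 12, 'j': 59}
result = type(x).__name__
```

x is dict; result = 'dict'

'dict'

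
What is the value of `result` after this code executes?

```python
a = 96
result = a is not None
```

a = 96; result = True

True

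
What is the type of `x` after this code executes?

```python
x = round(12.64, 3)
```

round() with decimal places returns float

float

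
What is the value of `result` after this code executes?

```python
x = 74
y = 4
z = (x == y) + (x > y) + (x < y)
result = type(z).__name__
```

x is int; y is int; z is int; result = 'int'

'int'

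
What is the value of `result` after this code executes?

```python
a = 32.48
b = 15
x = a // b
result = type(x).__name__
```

a is float; b is int; x is float; result = 'float'

'float'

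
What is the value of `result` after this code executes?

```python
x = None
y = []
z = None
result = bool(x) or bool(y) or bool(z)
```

x = None; y = []; z = None; result = False

False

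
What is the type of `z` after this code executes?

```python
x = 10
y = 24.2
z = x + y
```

int + float = float

float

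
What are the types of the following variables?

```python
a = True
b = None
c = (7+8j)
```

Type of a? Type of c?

a is assigned the constant True, which has type bool; c is assigned (7+8j), an int plus an imaginary literal (j suffix), which evaluates to complex

bool, complex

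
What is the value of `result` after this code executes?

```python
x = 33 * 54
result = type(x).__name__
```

x is int; result = 'int'

'int'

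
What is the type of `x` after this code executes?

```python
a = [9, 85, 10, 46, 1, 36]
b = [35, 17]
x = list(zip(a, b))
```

list(zip()) returns a list of tuples

list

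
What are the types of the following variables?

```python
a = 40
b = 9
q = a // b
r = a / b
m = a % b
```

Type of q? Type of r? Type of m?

// returns int; / returns float; % of ints returns int

int, float, int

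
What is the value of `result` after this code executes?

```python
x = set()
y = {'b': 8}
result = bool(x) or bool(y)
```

x = set(); y = {'b': 8}; result = True

True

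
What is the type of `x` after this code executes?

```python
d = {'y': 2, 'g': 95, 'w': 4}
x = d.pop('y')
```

dict.pop() returns the value

int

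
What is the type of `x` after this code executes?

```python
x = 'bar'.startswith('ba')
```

str.startswith() returns bool

bool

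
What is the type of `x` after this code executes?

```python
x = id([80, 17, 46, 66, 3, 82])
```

id() returns int

int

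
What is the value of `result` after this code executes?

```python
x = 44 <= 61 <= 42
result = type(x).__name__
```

x is bool; result = 'bool'

'bool'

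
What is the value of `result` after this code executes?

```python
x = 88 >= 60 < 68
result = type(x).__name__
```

x is bool; result = 'bool'

'bool'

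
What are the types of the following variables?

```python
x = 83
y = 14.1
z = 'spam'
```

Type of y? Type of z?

y is assigned a number with a decimal point, so it is a float; z is assigned a quoted string literal, so it is a str

float, str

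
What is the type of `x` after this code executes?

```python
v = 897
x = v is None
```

'is' comparison returns bool

bool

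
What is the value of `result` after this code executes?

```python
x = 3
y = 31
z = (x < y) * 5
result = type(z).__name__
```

x is int; y is int; z is int; result = 'int'

'int'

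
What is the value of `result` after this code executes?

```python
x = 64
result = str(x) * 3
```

x = 64; result = '646464'

'646464'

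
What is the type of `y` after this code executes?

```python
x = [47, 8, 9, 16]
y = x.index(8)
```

list.index() returns int

int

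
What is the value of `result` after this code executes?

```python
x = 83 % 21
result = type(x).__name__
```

x is int; result = 'int'

'int'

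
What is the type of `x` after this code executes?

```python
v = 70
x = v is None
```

'is' comparison returns bool

bool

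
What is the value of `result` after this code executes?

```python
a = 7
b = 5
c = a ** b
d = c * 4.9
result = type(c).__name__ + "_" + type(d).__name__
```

a is int; b is int; c is int; d is float; result = 'int_float'

'int_float'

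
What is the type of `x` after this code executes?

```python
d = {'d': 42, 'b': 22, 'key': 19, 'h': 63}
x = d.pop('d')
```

dict.pop() returns the value

int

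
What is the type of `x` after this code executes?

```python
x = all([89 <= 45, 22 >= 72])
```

all() returns bool

bool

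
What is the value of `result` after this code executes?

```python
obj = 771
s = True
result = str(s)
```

obj = 771; s = True; result = 'True'

'True'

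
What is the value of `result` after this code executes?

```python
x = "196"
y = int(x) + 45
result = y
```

x = '196'; y = 241; result = 241

241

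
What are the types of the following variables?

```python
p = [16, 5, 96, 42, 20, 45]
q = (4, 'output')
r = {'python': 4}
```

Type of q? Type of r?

q is assigned a tuple (parenthesized, comma-separated values); r is assigned a dict literal ({key: value})

tuple, dict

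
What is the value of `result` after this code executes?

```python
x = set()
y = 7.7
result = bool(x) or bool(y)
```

x = set(); y = 7.7; result = True

True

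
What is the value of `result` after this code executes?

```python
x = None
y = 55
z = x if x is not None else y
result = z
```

x = None; y = 55; z = 55; result = 55

55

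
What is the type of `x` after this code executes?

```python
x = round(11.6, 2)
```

round() with decimal places returns float

float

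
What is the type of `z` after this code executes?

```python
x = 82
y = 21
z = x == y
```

Equality comparison returns bool

bool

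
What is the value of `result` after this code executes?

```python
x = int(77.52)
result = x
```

x = 77; result = 77

77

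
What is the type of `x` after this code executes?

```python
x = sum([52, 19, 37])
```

sum() of ints returns int

int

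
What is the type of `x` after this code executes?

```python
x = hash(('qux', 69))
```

hash() returns int

int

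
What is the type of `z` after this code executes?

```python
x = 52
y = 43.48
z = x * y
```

int * float = float

float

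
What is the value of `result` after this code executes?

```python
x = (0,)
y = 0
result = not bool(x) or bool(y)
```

x = (0,); y = 0; result = False

False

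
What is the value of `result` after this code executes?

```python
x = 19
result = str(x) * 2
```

x = 19; result = '1919'

'1919'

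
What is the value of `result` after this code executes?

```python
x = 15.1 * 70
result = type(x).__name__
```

x is float; result = 'float'

'float'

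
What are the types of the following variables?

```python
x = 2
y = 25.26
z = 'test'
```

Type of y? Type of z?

y is assigned a number with a decimal point, so it is a float; z is assigned a quoted string literal, so it is a str

float, str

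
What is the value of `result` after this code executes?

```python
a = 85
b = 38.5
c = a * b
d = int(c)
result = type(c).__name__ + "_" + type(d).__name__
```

a is int; b is float; c is float; d is int; result = 'float_int'

'float_int'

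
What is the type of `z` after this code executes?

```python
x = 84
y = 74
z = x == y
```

Equality comparison returns bool

bool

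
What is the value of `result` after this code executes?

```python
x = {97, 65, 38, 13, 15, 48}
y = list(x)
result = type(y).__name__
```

x is set; y is list; result = 'list'

'list'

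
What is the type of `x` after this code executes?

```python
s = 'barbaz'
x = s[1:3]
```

Slicing a str returns str

str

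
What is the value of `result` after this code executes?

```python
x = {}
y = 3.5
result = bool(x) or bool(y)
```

x = {}; y = 3.5; result = True

True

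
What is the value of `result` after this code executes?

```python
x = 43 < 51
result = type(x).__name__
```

x is bool; result = 'bool'

'bool'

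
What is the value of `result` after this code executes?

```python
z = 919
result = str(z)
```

z = 919; result = '919'

'919'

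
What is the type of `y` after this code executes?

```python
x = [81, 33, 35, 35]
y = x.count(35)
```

list.count() returns int

int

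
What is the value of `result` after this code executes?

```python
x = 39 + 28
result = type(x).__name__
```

x is int; result = 'int'

'int'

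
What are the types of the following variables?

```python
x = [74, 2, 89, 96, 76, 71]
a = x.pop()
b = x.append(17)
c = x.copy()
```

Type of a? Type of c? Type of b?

pop() returns element; copy() returns list; append() returns None

int, list, NoneType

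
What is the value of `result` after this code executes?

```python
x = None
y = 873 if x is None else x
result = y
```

x = None; y = 873; result = 873

873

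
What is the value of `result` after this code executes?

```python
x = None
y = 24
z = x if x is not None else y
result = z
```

x = None; y = 24; z = 24; result = 24

24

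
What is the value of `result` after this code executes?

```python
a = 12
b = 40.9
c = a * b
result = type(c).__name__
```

a is int; b is float; c is float; result = 'float'

'float'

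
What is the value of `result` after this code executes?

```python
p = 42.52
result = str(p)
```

p = 42.52; result = '42.52'

'42.52'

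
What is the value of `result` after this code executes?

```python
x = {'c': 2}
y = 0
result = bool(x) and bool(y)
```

x = {'c': 2}; y = 0; result = False

False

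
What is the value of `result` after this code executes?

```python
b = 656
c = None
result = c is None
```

b = 656; c = None; result = True

True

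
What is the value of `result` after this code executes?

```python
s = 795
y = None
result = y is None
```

s = 795; y = None; result = True

True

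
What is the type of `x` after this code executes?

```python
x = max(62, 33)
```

max() of ints returns int

int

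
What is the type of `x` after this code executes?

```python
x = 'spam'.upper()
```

str.upper() returns str

str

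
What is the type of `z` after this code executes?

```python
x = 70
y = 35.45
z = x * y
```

int * float = float

float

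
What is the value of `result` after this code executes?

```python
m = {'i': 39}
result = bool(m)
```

m = {'i': 39}; result = True

True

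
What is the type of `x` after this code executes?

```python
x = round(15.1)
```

round() with no decimal places returns int

int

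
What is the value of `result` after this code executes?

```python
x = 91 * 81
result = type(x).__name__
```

x is int; result = 'int'

'int'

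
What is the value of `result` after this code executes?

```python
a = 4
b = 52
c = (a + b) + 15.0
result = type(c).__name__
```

a is int; b is int; c is float; result = 'float'

'float'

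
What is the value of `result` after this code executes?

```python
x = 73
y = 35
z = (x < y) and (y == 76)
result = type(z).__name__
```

x is int; y is int; z is bool; result = 'bool'

'bool'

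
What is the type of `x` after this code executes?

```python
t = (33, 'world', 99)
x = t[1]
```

Index 1 of tuple is a str literal

str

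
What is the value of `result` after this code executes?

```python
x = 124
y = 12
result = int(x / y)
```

x = 124; y = 12; result = 10

10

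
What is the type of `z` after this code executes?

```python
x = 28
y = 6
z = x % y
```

int % int = int

int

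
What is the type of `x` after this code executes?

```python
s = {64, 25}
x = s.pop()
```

Popping from set[int] returns int

int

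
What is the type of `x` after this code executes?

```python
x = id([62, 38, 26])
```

id() returns int

int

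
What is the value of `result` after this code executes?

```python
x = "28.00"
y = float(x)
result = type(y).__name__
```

x is str; y is float; result = 'float'

'float'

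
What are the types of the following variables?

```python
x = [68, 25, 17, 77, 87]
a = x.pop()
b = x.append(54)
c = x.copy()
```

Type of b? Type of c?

append() returns None; copy() returns list

NoneType, list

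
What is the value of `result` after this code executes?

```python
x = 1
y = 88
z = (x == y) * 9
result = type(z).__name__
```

x is int; y is int; z is int; result = 'int'

'int'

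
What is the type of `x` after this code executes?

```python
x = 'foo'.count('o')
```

str.count() returns int

int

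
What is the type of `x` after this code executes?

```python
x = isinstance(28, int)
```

isinstance() returns bool

bool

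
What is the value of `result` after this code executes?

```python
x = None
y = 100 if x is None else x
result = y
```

x = None; y = 100; result = 100

100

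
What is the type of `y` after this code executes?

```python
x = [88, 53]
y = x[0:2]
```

Slicing a list returns a list

list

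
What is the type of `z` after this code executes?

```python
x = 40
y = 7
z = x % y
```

int % int = int

int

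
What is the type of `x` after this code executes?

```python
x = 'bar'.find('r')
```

str.find() returns int index

int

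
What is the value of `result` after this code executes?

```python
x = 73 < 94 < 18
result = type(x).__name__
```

x is bool; result = 'bool'

'bool'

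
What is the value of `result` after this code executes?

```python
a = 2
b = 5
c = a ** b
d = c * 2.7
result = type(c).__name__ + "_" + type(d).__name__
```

a is int; b is int; c is int; d is float; result = 'int_float'

'int_float'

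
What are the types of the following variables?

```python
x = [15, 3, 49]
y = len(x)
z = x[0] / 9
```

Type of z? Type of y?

int / int = float; len() returns int

float, int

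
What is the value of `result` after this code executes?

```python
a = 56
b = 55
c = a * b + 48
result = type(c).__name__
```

a is int; b is int; c is int; result = 'int'

'int'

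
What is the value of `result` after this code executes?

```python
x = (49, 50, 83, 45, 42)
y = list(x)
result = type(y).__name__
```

x is tuple; y is list; result = 'list'

'list'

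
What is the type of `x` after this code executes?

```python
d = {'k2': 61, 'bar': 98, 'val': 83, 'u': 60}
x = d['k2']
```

Accessing dict[str, int] with str key returns int

int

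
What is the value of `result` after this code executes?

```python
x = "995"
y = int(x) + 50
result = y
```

x = '995'; y = 1045; result = 1045

1045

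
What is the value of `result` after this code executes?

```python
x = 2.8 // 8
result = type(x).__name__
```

x is float; result = 'float'

'float'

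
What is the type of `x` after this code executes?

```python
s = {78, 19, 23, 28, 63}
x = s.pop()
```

Popping from set[int] returns int

int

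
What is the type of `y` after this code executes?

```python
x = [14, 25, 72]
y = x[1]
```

Indexing list[int] returns int

int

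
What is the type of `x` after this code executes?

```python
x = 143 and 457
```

'and' with truthy values returns last operand (int)

int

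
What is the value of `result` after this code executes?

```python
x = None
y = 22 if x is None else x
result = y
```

x = None; y = 22; result = 22

22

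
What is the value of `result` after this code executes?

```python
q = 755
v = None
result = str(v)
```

q = 755; v = None; result = 'None'

'None'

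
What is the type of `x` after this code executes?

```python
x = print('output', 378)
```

print() returns None

NoneType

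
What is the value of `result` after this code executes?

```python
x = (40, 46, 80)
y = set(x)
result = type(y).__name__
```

x is tuple; y is set; result = 'set'

'set'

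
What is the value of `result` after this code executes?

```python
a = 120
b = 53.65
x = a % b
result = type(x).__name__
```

a is int; b is float; x is float; result = 'float'

'float'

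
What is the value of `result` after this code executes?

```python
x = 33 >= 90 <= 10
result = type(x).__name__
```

x is bool; result = 'bool'

'bool'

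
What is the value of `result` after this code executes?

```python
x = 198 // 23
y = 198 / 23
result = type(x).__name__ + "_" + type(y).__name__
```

x is int; y is float; result = 'int_float'

'int_float'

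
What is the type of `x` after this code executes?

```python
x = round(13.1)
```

round() with no decimal places returns int

int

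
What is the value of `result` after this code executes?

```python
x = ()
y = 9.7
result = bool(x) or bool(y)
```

x = (); y = 9.7; result = True

True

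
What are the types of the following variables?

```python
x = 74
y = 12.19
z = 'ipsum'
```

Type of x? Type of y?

x is assigned a bare integer (no decimal point), so it is an int; y is assigned a number with a decimal point, so it is a float

int, float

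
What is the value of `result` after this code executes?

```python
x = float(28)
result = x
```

x = 28.0; result = 28.0

28.0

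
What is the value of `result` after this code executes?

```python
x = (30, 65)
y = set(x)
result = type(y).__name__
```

x is tuple; y is set; result = 'set'

'set'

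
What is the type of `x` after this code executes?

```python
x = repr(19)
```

repr() returns str

str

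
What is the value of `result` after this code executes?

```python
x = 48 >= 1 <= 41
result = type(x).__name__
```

x is bool; result = 'bool'

'bool'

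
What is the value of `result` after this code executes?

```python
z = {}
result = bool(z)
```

z = {}; result = False

False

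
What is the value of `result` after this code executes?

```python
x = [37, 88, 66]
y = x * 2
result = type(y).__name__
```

x is list; y is list; result = 'list'

'list'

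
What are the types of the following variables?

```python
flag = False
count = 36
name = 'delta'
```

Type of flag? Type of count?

flag is assigned the constant False, which has type bool; count is assigned a bare integer (no decimal point), so it is an int

bool, int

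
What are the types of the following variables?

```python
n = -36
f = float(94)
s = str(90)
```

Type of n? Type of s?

n is assigned a bare integer (no decimal point), so it is an int; s is assigned the result of calling str(), which returns a str

int, str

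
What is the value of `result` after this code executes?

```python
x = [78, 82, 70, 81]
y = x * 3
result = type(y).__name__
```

x is list; y is list; result = 'list'

'list'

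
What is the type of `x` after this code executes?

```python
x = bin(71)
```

bin() returns str representation

str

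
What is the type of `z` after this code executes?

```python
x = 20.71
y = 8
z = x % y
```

float % int = float

float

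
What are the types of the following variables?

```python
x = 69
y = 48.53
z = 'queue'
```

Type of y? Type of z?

y is assigned a number with a decimal point, so it is a float; z is assigned a quoted string literal, so it is a str

float, str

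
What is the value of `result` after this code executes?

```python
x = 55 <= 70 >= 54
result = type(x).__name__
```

x is bool; result = 'bool'

'bool'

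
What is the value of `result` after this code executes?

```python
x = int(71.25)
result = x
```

x = 71; result = 71

71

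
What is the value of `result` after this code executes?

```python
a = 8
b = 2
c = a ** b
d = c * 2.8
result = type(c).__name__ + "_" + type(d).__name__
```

a is int; b is int; c is int; d is float; result = 'int_float'

'int_float'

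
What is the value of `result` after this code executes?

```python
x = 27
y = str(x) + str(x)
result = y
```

x = 27; y = '2727'; result = '2727'

'2727'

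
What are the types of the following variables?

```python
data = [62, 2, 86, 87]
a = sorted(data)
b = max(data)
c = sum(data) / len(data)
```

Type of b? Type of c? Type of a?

max of ints returns int; int / int = float; sorted() returns list

int, float, list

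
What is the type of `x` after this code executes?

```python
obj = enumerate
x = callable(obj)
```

callable() returns bool

bool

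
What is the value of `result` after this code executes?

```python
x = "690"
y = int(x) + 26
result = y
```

x = '690'; y = 716; result = 716

716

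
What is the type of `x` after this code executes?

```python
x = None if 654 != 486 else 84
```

654 != 486 is True, so the if branch is taken

NoneType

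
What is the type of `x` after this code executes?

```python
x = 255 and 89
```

'and' with truthy values returns last operand (int)

int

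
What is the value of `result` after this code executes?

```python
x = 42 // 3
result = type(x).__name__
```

x is int; result = 'int'

'int'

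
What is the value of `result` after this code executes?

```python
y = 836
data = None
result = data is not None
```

y = 836; data = None; result = False

False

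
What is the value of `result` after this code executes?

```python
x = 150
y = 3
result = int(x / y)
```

x = 150; y = 3; result = 50

50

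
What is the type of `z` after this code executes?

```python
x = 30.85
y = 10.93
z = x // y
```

float // float = float

float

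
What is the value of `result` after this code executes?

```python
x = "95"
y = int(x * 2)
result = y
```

x = '95'; y = 9595; result = 9595

9595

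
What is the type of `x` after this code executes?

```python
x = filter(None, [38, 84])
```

filter() returns a filter object

filter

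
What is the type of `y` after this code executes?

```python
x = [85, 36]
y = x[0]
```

Indexing list[int] returns int

int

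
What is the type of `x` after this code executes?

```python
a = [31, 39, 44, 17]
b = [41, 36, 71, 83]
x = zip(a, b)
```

zip() returns a zip object

zip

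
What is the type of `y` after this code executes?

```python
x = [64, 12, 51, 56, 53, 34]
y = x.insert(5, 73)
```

list.insert() returns None

NoneType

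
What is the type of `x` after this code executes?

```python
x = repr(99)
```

repr() returns str

str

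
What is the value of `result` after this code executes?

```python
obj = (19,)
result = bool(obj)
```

obj = (19,); result = True

True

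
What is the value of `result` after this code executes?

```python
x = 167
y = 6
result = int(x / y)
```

x = 167; y = 6; result = 27

27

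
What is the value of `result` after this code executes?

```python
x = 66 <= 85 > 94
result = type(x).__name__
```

x is bool; result = 'bool'

'bool'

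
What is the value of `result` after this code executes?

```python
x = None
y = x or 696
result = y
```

x = None; y = 696; result = 696

696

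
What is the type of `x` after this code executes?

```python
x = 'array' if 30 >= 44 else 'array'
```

Both branches of conditional are str

str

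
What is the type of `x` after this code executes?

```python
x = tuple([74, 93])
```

tuple() constructor returns tuple

tuple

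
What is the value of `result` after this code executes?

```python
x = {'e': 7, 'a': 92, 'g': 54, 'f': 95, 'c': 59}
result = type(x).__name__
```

x is dict; result = 'dict'

'dict'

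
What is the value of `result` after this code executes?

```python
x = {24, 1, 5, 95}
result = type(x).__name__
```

x is set; result = 'set'

'set'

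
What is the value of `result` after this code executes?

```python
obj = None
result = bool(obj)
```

obj = None; result = False

False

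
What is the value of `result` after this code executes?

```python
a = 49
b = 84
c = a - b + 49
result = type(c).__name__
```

a is int; b is int; c is int; result = 'int'

'int'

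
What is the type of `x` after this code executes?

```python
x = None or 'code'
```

'or' with None returns the other truthy value (str)

str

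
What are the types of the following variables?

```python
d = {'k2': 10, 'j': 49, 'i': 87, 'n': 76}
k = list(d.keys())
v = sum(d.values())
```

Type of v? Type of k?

sum of ints is int; list() converts to list

int, list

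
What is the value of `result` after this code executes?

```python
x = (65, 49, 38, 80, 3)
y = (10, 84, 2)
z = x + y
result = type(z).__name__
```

x is tuple; y is tuple; z is tuple; result = 'tuple'

'tuple'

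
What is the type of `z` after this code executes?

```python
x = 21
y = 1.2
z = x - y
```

int - float = float

float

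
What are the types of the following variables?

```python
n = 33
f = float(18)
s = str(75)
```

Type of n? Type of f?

n is assigned a bare integer (no decimal point), so it is an int; f is assigned the result of calling float(), which returns a float

int, float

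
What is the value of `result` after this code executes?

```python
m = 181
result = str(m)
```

m = 181; result = '181'

'181'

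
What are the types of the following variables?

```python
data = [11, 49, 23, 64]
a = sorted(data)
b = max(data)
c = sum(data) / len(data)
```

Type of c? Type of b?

int / int = float; max of ints returns int

float, int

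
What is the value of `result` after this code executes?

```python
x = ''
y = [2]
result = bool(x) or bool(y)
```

x = ''; y = [2]; result = True

True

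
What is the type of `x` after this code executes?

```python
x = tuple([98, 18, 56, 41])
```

tuple() constructor returns tuple

tuple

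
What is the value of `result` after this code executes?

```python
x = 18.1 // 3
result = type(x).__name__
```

x is float; result = 'float'

'float'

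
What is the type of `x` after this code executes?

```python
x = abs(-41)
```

abs() of int returns int

int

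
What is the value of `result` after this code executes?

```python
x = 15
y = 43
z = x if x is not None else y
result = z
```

x = 15; y = 43; z = 15; result = 15

15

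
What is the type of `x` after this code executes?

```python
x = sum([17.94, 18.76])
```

sum() of floats returns float

float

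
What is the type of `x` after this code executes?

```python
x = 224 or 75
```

'or' returns first truthy value (int)

int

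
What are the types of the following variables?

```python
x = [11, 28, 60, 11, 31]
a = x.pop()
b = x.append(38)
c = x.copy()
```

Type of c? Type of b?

copy() returns list; append() returns None

list, NoneType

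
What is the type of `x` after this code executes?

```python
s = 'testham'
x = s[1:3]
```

Slicing a str returns str

str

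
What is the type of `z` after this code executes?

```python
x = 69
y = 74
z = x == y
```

Equality comparison returns bool

bool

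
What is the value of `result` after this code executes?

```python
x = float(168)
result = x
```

x = 168.0; result = 168.0

168.0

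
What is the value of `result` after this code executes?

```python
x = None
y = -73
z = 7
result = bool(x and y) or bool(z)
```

x = None; y = -73; z = 7; result = True

True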